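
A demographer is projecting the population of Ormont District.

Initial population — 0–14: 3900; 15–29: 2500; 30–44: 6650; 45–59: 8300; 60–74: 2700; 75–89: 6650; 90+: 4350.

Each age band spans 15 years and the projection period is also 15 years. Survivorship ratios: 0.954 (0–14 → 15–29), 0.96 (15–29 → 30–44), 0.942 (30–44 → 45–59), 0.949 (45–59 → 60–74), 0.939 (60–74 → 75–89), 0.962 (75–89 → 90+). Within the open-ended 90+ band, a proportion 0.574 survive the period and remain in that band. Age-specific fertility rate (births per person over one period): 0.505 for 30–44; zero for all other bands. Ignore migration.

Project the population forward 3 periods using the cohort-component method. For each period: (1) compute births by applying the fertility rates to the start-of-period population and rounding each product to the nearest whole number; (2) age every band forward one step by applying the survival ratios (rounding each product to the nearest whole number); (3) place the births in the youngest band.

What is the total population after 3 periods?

(Bands numbered youngest = 1 to oldest = 7.)
— Period 1 —
Births: 6650 × 0.505 = 3358
Band 2: 3900 × 0.954 = 3721
Band 3: 2500 × 0.96 = 2400
Band 4: 6650 × 0.942 = 6264
Band 5: 8300 × 0.949 = 7877
Band 6: 2700 × 0.939 = 2535
Band 7: 6650 × 0.962 + 4350 × 0.574 = 6397 + 2497 = 8894
→ [3358, 3721, 2400, 6264, 7877, 2535, 8894]
— Period 2 —
Births: 2400 × 0.505 = 1212
Band 2: 3358 × 0.954 = 3204
Band 3: 3721 × 0.96 = 3572
Band 4: 2400 × 0.942 = 2261
Band 5: 6264 × 0.949 = 5945
Band 6: 7877 × 0.939 = 7397
Band 7: 2535 × 0.962 + 8894 × 0.574 = 2439 + 5105 = 7544
→ [1212, 3204, 3572, 2261, 5945, 7397, 7544]
— Period 3 —
Births: 3572 × 0.505 = 1804
Band 2: 1212 × 0.954 = 1156
Band 3: 3204 × 0.96 = 3076
Band 4: 3572 × 0.942 = 3365
Band 5: 2261 × 0.949 = 2146
Band 6: 5945 × 0.939 = 5582
Band 7: 7397 × 0.962 + 7544 × 0.574 = 7116 + 4330 = 11446
→ [1804, 1156, 3076, 3365, 2146, 5582, 11446]
Total after period 3: 1804 + 1156 + 3076 + 3365 + 2146 + 5582 + 11446 = 28575

28575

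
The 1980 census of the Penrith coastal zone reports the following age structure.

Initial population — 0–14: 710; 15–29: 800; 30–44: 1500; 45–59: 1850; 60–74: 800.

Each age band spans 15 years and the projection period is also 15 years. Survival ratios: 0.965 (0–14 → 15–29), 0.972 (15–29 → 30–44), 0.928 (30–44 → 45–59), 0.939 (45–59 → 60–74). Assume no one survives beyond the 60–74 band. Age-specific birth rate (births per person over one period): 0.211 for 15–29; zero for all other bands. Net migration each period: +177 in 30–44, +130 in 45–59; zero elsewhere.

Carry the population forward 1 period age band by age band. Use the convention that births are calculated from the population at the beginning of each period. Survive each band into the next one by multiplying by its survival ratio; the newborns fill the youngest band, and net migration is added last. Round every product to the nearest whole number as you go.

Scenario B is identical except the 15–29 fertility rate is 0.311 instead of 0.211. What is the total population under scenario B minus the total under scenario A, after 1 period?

Call the bands 1 to 5, youngest first.
Period 1.
Births: 800 * 0.211 = 169
Band 2: 710 * 0.965 = 685
Band 3: 800 * 0.972 = 778
Band 4: 1500 * 0.928 = 1392
Band 5: 1850 * 0.939 = 1737
Net migration: Band 3 + 177 → 955; Band 4 + 130 → 1522
End of period: [169, 685, 955, 1522, 1737]
Scenario A total after 1 period: 5068
Scenario B projection —
Period 1.
Births: 800 * 0.311 = 249
Band 2: 710 * 0.965 = 685
Band 3: 800 * 0.972 = 778
Band 4: 1500 * 0.928 = 1392
Band 5: 1850 * 0.939 = 1737
Net migration: Band 3 + 177 → 955; Band 4 + 130 → 1522
End of period: [249, 685, 955, 1522, 1737]
Scenario B total after 1 period: 5148
Difference B − A = 5148 − 5068 = 80

80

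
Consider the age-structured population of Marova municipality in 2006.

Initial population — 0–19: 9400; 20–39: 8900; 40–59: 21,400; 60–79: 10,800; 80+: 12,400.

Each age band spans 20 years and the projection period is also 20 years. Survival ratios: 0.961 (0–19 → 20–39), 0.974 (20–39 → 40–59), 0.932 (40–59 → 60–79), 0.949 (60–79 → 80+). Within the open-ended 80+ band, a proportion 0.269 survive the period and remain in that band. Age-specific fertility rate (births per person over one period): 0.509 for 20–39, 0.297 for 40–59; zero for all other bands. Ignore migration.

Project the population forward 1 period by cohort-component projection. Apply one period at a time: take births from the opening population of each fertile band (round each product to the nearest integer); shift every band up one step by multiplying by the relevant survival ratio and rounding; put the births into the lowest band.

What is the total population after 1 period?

(Bands numbered youngest = 1 to oldest = 5.)
[period 1]
Births: 8900 × 0.509 = 4530, 21400 × 0.297 = 6356 — total 10886
Band 2: 9400 × 0.961 = 9033
Band 3: 8900 × 0.974 = 8669
Band 4: 21400 × 0.932 = 19945
Band 5: 10800 × 0.949 + 12400 × 0.269 = 10249 + 3336 = 13585
End of period: [10886, 9033, 8669, 19945, 13585]
Total after period 1: 10886 + 9033 + 8669 + 19945 + 13585 = 62118

62118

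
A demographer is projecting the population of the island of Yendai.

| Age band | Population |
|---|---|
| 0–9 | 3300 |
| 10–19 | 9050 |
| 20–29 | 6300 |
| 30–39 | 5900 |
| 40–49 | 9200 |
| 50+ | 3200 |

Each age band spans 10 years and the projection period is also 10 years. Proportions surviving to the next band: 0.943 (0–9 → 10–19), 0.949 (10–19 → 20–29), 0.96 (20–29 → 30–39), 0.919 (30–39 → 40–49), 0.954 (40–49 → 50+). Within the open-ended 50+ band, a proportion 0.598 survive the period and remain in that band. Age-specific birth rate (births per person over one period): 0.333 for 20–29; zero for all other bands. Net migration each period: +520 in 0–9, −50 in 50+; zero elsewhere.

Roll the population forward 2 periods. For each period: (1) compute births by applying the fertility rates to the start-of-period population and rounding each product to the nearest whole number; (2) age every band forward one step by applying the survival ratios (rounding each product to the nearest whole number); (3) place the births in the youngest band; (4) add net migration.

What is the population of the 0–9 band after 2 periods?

3380

Period 1.
Births: 6300 × 0.333 = 2098
10–19: 3300 × 0.943 = 3112
20–29: 9050 × 0.949 = 8588
30–39: 6300 × 0.96 = 6048
40–49: 5900 × 0.919 = 5422
50+: 9200 × 0.954 + 3200 × 0.598 = 8777 + 1914 = 10691
Net migration: 0–9 + 520 → 2618; 50+ − 50 → 10641
Population now: 0–9=2618, 10–19=3112, 20–29=8588, 30–39=6048, 40–49=5422, 50+=10641
Period 2.
Births: 8588 × 0.333 = 2860
10–19: 2618 × 0.943 = 2469
20–29: 3112 × 0.949 = 2953
30–39: 8588 × 0.96 = 8244
40–49: 6048 × 0.919 = 5558
50+: 5422 × 0.954 + 10641 × 0.598 = 5173 + 6363 = 11536
Net migration: 0–9 + 520 → 3380; 50+ − 50 → 11486
Population now: 0–9=3380, 10–19=2469, 20–29=2953, 30–39=8244, 40–49=5558, 50+=11486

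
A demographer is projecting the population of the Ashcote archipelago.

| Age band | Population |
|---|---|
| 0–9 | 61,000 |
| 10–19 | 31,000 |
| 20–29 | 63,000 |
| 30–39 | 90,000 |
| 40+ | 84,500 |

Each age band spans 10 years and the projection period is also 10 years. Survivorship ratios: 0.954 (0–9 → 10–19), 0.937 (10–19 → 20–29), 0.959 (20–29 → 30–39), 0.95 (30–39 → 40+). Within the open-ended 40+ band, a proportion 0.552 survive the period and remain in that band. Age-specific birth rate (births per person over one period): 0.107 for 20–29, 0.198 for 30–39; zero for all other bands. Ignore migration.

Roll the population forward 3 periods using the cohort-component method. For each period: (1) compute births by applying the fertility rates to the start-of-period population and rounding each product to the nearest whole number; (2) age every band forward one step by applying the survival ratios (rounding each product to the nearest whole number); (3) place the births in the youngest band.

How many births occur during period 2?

Let band 1 be 0–9 through band 5 = 40+.
Period 1.
Births: 63000 × 0.107 = 6741  |  90000 × 0.198 = 17820 — total 24561
Band 2: 61000 × 0.954 = 58194
Band 3: 31000 × 0.937 = 29047
Band 4: 63000 × 0.959 = 60417
Band 5: 90000 × 0.95 + 84500 × 0.552 = 85500 + 46644 = 132144
Population now: 0–9=24561, 10–19=58194, 20–29=29047, 30–39=60417, 40+=132144
Period 2.
Births: 29047 × 0.107 = 3108  |  60417 × 0.198 = 11963 — total 15071
Band 2: 24561 × 0.954 = 23431
Band 3: 58194 × 0.937 = 54528
Band 4: 29047 × 0.959 = 27856
Band 5: 60417 × 0.95 + 132144 × 0.552 = 57396 + 72943 = 130339
Population now: 0–9=15071, 10–19=23431, 20–29=54528, 30–39=27856, 40+=130339

15071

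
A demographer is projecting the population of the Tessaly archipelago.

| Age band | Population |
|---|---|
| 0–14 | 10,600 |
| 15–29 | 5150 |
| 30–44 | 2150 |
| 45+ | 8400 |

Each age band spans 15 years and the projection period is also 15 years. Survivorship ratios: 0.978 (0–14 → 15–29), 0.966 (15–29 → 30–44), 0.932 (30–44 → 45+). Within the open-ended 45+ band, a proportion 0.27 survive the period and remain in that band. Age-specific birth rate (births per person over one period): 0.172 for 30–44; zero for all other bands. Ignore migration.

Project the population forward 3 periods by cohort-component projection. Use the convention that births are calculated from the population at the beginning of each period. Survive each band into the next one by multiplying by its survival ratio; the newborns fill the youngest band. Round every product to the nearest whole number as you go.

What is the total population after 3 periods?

Numbering the groups 1..4 from youngest to oldest:
[period 1]
Births: 2150 * 0.172 = 370
Group 2: 10600 * 0.978 = 10367
Group 3: 5150 * 0.966 = 4975
Group 4: 2150 * 0.932 + 8400 * 0.27 = 2004 + 2268 = 4272
→ [370, 10367, 4975, 4272]
[period 2]
Births: 4975 * 0.172 = 856
Group 2: 370 * 0.978 = 362
Group 3: 10367 * 0.966 = 10015
Group 4: 4975 * 0.932 + 4272 * 0.27 = 4637 + 1153 = 5790
→ [856, 362, 10015, 5790]
[period 3]
Births: 10015 * 0.172 = 1723
Group 2: 856 * 0.978 = 837
Group 3: 362 * 0.966 = 350
Group 4: 10015 * 0.932 + 5790 * 0.27 = 9334 + 1563 = 10897
→ [1723, 837, 350, 10897]
Total after period 3: 1723 + 837 + 350 + 10897 = 13807

13807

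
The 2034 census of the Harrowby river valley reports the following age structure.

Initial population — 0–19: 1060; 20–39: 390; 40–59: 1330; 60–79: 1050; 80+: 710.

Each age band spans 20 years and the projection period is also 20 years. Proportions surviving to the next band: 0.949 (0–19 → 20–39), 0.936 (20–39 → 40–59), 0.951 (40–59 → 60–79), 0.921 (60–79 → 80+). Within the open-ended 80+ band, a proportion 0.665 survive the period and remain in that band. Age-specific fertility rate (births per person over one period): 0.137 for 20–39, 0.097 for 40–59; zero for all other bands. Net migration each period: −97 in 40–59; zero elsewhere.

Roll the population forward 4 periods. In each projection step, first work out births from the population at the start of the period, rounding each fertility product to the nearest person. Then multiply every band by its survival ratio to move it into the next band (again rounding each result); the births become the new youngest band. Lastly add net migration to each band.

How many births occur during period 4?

Numbering the bands 1..5 from youngest to oldest:
After projecting period 1:
Births: 390 * 0.137 = 53  |  1330 * 0.097 = 129 → 182
Band 2: 1060 * 0.949 = 1006
Band 3: 390 * 0.936 = 365
Band 4: 1330 * 0.951 = 1265
Band 5: 1050 * 0.921 + 710 * 0.665 = 967 + 472 = 1439
Net migration: Band 3 − 97 → 268
End of period: [182, 1006, 268, 1265, 1439]
After projecting period 2:
Births: 1006 * 0.137 = 138  |  268 * 0.097 = 26 → 164
Band 2: 182 * 0.949 = 173
Band 3: 1006 * 0.936 = 942
Band 4: 268 * 0.951 = 255
Band 5: 1265 * 0.921 + 1439 * 0.665 = 1165 + 957 = 2122
Net migration: Band 3 − 97 → 845
End of period: [164, 173, 845, 255, 2122]
After projecting period 3:
Births: 173 * 0.137 = 24  |  845 * 0.097 = 82 → 106
Band 2: 164 * 0.949 = 156
Band 3: 173 * 0.936 = 162
Band 4: 845 * 0.951 = 804
Band 5: 255 * 0.921 + 2122 * 0.665 = 235 + 1411 = 1646
Net migration: Band 3 − 97 → 65
End of period: [106, 156, 65, 804, 1646]
After projecting period 4:
Births: 156 * 0.137 = 21  |  65 * 0.097 = 6 → 27
Band 2: 106 * 0.949 = 101
Band 3: 156 * 0.936 = 146
Band 4: 65 * 0.951 = 62
Band 5: 804 * 0.921 + 1646 * 0.665 = 740 + 1095 = 1835
Net migration: Band 3 − 97 → 49
End of period: [27, 101, 49, 62, 1835]

27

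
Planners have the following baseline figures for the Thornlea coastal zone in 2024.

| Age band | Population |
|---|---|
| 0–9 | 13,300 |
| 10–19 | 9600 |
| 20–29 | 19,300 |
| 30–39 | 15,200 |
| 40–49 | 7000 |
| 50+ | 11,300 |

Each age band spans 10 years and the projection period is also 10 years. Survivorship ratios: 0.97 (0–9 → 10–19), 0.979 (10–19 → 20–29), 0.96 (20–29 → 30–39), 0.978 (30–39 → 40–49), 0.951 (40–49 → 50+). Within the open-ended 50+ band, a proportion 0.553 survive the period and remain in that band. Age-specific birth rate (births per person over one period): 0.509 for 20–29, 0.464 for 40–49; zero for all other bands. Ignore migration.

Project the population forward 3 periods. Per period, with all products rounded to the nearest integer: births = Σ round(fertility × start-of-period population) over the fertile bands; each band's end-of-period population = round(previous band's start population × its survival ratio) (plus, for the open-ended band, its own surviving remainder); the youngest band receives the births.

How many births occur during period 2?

Period 1:
Births: 19300 × 0.509 = 9824, 7000 × 0.464 = 3248 — total 13072
10–19: 13300 × 0.97 = 12901
20–29: 9600 × 0.979 = 9398
30–39: 19300 × 0.96 = 18528
40–49: 15200 × 0.978 = 14866
50+: 7000 × 0.951 + 11300 × 0.553 = 6657 + 6249 = 12906
→ [13072, 12901, 9398, 18528, 14866, 12906]
Period 2:
Births: 9398 × 0.509 = 4784, 14866 × 0.464 = 6898 — total 11682
10–19: 13072 × 0.97 = 12680
20–29: 12901 × 0.979 = 12630
30–39: 9398 × 0.96 = 9022
40–49: 18528 × 0.978 = 18120
50+: 14866 × 0.951 + 12906 × 0.553 = 14138 + 7137 = 21275
→ [11682, 12680, 12630, 9022, 18120, 21275]

11682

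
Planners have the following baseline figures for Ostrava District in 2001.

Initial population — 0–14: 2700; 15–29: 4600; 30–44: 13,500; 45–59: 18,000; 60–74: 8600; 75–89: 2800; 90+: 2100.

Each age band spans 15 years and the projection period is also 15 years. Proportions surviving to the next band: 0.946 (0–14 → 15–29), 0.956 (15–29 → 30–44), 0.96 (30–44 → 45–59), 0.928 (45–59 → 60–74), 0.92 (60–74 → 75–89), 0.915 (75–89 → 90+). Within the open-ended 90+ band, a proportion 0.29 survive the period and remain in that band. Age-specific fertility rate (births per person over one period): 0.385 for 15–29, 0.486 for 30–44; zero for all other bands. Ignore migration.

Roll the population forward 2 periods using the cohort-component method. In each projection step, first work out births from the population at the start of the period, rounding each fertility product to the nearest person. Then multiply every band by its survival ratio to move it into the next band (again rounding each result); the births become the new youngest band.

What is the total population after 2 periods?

53220

Call the groups 1 to 7, youngest first.
Period 1:
Births: 4600 × 0.385 = 1771, 13500 × 0.486 = 6561 — total 8332
Group 2: 2700 × 0.946 = 2554
Group 3: 4600 × 0.956 = 4398
Group 4: 13500 × 0.96 = 12960
Group 5: 18000 × 0.928 = 16704
Group 6: 8600 × 0.92 = 7912
Group 7: 2800 × 0.915 + 2100 × 0.29 = 2562 + 609 = 3171
End of period: [8332, 2554, 4398, 12960, 16704, 7912, 3171]
Period 2:
Births: 2554 × 0.385 = 983, 4398 × 0.486 = 2137 — total 3120
Group 2: 8332 × 0.946 = 7882
Group 3: 2554 × 0.956 = 2442
Group 4: 4398 × 0.96 = 4222
Group 5: 12960 × 0.928 = 12027
Group 6: 16704 × 0.92 = 15368
Group 7: 7912 × 0.915 + 3171 × 0.29 = 7239 + 920 = 8159
End of period: [3120, 7882, 2442, 4222, 12027, 15368, 8159]
Total after period 2: 3120 + 7882 + 2442 + 4222 + 12027 + 15368 + 8159 = 53220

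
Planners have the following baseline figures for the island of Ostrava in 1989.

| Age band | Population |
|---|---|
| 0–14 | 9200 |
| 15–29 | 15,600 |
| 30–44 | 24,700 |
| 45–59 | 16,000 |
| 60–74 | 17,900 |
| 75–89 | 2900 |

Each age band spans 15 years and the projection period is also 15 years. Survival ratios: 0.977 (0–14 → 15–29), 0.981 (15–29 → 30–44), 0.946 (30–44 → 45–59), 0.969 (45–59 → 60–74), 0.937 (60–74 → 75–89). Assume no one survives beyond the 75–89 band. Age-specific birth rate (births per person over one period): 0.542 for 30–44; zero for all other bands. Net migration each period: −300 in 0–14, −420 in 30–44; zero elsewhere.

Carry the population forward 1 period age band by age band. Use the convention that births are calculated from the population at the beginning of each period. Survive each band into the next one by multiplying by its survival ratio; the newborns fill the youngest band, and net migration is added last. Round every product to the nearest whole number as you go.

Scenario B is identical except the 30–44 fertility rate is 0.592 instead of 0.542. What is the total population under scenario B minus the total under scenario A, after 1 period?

1235

Call the bands 1 to 6, youngest first.
After projecting period 1:
Births: 24700 × 0.542 = 13387
Band 2: 9200 × 0.977 = 8988
Band 3: 15600 × 0.981 = 15304
Band 4: 24700 × 0.946 = 23366
Band 5: 16000 × 0.969 = 15504
Band 6: 17900 × 0.937 = 16772
Net migration: Band 1 − 300 → 13087; Band 3 − 420 → 14884
→ [13087, 8988, 14884, 23366, 15504, 16772]
Scenario A total after 1 period: 92601
Scenario B projection —
After projecting period 1:
Births: 24700 × 0.592 = 14622
Band 2: 9200 × 0.977 = 8988
Band 3: 15600 × 0.981 = 15304
Band 4: 24700 × 0.946 = 23366
Band 5: 16000 × 0.969 = 15504
Band 6: 17900 × 0.937 = 16772
Net migration: Band 1 − 300 → 14322; Band 3 − 420 → 14884
→ [14322, 8988, 14884, 23366, 15504, 16772]
Scenario B total after 1 period: 93836
Difference B − A = 93836 − 92601 = 1235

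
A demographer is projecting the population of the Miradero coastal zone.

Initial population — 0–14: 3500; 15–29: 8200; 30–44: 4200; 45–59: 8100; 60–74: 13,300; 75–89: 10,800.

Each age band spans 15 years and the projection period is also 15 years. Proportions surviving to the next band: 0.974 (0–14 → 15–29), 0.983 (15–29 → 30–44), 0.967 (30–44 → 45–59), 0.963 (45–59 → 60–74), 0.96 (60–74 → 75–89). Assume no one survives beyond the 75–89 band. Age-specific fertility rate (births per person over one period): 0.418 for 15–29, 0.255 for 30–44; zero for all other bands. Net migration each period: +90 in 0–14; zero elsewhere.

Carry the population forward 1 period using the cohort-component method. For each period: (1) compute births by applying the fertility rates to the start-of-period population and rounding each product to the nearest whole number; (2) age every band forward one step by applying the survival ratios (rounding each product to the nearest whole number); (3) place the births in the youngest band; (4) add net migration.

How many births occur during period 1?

Let band 1 be 0–14 through band 6 = 75–89.
— Period 1 —
Births: 8200 × 0.418 = 3428  |  4200 × 0.255 = 1071 → total 4499
Band 2: 3500 × 0.974 = 3409
Band 3: 8200 × 0.983 = 8061
Band 4: 4200 × 0.967 = 4061
Band 5: 8100 × 0.963 = 7800
Band 6: 13300 × 0.96 = 12768
Net migration: Band 1 + 90 → 4589
→ [4589, 3409, 8061, 4061, 7800, 12768]

4499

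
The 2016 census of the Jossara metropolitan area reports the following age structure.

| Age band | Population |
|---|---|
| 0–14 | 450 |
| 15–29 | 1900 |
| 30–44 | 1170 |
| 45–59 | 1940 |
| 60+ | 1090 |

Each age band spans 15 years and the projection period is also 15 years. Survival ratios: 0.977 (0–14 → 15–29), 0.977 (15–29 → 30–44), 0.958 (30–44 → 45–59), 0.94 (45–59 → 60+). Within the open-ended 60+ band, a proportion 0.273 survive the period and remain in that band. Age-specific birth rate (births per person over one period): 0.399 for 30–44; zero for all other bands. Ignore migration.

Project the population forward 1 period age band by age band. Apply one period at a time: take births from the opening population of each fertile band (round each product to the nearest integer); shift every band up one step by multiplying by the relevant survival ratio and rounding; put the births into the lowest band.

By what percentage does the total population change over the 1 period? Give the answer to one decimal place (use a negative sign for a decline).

-8.3

Period 1.
Births: 1170 * 0.399 = 467
15–29: 450 * 0.977 = 440
30–44: 1900 * 0.977 = 1856
45–59: 1170 * 0.958 = 1121
60+: 1940 * 0.94 + 1090 * 0.273 = 1824 + 298 = 2122
→ [467, 440, 1856, 1121, 2122]
Total: 6550 → 6006; change = -544; percentage change = -8.3%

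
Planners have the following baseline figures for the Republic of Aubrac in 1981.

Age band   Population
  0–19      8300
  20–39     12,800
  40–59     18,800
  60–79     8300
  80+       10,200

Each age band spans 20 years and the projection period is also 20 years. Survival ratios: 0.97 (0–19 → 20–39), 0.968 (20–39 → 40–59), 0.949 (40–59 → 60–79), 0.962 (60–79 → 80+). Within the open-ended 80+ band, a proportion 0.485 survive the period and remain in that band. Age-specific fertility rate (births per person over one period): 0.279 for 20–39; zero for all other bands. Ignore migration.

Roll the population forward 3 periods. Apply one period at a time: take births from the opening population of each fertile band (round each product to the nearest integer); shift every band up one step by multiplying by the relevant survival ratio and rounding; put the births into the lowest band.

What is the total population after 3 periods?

36571

Call the bands 1 to 5, youngest first.
After projecting period 1:
Births: 12800 * 0.279 = 3571
Band 2: 8300 * 0.97 = 8051
Band 3: 12800 * 0.968 = 12390
Band 4: 18800 * 0.949 = 17841
Band 5: 8300 * 0.962 + 10200 * 0.485 = 7985 + 4947 = 12932
→ [3571, 8051, 12390, 17841, 12932]
After projecting period 2:
Births: 8051 * 0.279 = 2246
Band 2: 3571 * 0.97 = 3464
Band 3: 8051 * 0.968 = 7793
Band 4: 12390 * 0.949 = 11758
Band 5: 17841 * 0.962 + 12932 * 0.485 = 17163 + 6272 = 23435
→ [2246, 3464, 7793, 11758, 23435]
After projecting period 3:
Births: 3464 * 0.279 = 966
Band 2: 2246 * 0.97 = 2179
Band 3: 3464 * 0.968 = 3353
Band 4: 7793 * 0.949 = 7396
Band 5: 11758 * 0.962 + 23435 * 0.485 = 11311 + 11366 = 22677
→ [966, 2179, 3353, 7396, 22677]
Total after period 3: 966 + 2179 + 3353 + 7396 + 22677 = 36571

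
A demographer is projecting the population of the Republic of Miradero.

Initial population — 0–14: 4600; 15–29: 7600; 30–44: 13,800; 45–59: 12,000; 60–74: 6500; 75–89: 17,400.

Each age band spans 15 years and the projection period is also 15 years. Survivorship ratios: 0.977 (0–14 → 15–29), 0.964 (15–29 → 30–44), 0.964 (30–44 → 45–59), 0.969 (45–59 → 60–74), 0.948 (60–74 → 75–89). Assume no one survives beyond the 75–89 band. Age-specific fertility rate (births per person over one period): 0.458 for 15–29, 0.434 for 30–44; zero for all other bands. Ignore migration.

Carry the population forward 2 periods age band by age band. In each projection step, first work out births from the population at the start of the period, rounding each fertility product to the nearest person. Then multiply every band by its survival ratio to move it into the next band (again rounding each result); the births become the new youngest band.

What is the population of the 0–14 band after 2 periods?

Period 1:
Births: 7600 * 0.458 = 3481  |  13800 * 0.434 = 5989 — total 9470
15–29: 4600 * 0.977 = 4494
30–44: 7600 * 0.964 = 7326
45–59: 13800 * 0.964 = 13303
60–74: 12000 * 0.969 = 11628
75–89: 6500 * 0.948 = 6162
End of period: [9470, 4494, 7326, 13303, 11628, 6162]
Period 2:
Births: 4494 * 0.458 = 2058  |  7326 * 0.434 = 3179 — total 5237
15–29: 9470 * 0.977 = 9252
30–44: 4494 * 0.964 = 4332
45–59: 7326 * 0.964 = 7062
60–74: 13303 * 0.969 = 12891
75–89: 11628 * 0.948 = 11023
End of period: [5237, 9252, 4332, 7062, 12891, 11023]

5237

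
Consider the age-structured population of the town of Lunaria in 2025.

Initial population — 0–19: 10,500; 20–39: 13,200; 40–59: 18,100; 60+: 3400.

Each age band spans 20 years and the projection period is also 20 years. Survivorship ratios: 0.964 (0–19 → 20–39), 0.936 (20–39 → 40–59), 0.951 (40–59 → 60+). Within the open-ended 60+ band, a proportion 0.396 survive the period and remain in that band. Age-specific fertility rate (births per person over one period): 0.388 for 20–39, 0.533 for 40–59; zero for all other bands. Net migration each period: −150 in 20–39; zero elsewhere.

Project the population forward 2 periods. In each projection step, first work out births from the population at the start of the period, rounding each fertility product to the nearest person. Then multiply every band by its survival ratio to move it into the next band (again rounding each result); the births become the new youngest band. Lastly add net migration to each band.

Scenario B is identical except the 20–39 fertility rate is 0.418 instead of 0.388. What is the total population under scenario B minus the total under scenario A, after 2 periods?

Numbering the groups 1..4 from youngest to oldest:
Period 1:
Births: 13200 × 0.388 = 5122, 18100 × 0.533 = 9647 → total 14769
Group 2: 10500 × 0.964 = 10122
Group 3: 13200 × 0.936 = 12355
Group 4: 18100 × 0.951 + 3400 × 0.396 = 17213 + 1346 = 18559
Net migration: Group 2 − 150 → 9972
Population now: 0–19=14769, 20–39=9972, 40–59=12355, 60+=18559
Period 2:
Births: 9972 × 0.388 = 3869, 12355 × 0.533 = 6585 → total 10454
Group 2: 14769 × 0.964 = 14237
Group 3: 9972 × 0.936 = 9334
Group 4: 12355 × 0.951 + 18559 × 0.396 = 11750 + 7349 = 19099
Net migration: Group 2 − 150 → 14087
Population now: 0–19=10454, 20–39=14087, 40–59=9334, 60+=19099
Scenario A total after 2 periods: 52974
Scenario B projection —
Period 1:
Births: 13200 × 0.418 = 5518, 18100 × 0.533 = 9647 → total 15165
Group 2: 10500 × 0.964 = 10122
Group 3: 13200 × 0.936 = 12355
Group 4: 18100 × 0.951 + 3400 × 0.396 = 17213 + 1346 = 18559
Net migration: Group 2 − 150 → 9972
Population now: 0–19=15165, 20–39=9972, 40–59=12355, 60+=18559
Period 2:
Births: 9972 × 0.418 = 4168, 12355 × 0.533 = 6585 → total 10753
Group 2: 15165 × 0.964 = 14619
Group 3: 9972 × 0.936 = 9334
Group 4: 12355 × 0.951 + 18559 × 0.396 = 11750 + 7349 = 19099
Net migration: Group 2 − 150 → 14469
Population now: 0–19=10753, 20–39=14469, 40–59=9334, 60+=19099
Scenario B total after 2 periods: 53655
Difference B − A = 53655 − 52974 = 681

681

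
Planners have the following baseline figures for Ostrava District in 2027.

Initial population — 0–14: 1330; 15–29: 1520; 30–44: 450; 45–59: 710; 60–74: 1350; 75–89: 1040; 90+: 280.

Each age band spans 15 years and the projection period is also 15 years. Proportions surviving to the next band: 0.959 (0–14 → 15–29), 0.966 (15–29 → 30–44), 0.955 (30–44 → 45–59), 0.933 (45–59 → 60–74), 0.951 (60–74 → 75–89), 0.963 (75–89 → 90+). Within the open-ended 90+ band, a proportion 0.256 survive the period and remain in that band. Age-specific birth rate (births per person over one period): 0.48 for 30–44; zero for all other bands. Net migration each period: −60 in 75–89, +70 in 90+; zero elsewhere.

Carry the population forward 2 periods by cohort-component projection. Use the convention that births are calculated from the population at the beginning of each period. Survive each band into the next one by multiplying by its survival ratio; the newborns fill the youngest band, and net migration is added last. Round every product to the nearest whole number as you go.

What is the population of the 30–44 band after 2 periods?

Numbering the bands 1..7 from youngest to oldest:
Period 1.
Births: 450 * 0.48 = 216
Band 2: 1330 * 0.959 = 1275
Band 3: 1520 * 0.966 = 1468
Band 4: 450 * 0.955 = 430
Band 5: 710 * 0.933 = 662
Band 6: 1350 * 0.951 = 1284
Band 7: 1040 * 0.963 + 280 * 0.256 = 1002 + 72 = 1074
Net migration: Band 6 − 60 → 1224; Band 7 + 70 → 1144
End of period: [216, 1275, 1468, 430, 662, 1224, 1144]
Period 2.
Births: 1468 * 0.48 = 705
Band 2: 216 * 0.959 = 207
Band 3: 1275 * 0.966 = 1232
Band 4: 1468 * 0.955 = 1402
Band 5: 430 * 0.933 = 401
Band 6: 662 * 0.951 = 630
Band 7: 1224 * 0.963 + 1144 * 0.256 = 1179 + 293 = 1472
Net migration: Band 6 − 60 → 570; Band 7 + 70 → 1542
End of period: [705, 207, 1232, 1402, 401, 570, 1542]

1232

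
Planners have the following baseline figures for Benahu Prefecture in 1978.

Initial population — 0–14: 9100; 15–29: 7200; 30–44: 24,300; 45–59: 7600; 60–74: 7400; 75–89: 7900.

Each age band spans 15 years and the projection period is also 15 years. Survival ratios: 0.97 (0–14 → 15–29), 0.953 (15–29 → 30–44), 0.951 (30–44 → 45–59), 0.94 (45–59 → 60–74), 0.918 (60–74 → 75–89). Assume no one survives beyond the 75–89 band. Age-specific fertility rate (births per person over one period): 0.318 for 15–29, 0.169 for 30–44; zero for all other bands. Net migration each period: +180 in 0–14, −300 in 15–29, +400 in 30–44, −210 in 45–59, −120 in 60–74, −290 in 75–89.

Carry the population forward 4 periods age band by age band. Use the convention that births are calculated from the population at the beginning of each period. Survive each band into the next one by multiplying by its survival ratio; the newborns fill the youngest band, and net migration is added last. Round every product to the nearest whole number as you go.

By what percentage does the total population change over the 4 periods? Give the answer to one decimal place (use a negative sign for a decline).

-56.2

Call the groups 1 to 6, youngest first.
Period 1:
Births: 7200 * 0.318 = 2290, 24300 * 0.169 = 4107 → 6397
Group 2: 9100 * 0.97 = 8827
Group 3: 7200 * 0.953 = 6862
Group 4: 24300 * 0.951 = 23109
Group 5: 7600 * 0.94 = 7144
Group 6: 7400 * 0.918 = 6793
Net migration: Group 1 + 180 → 6577; Group 2 − 300 → 8527; Group 3 + 400 → 7262; Group 4 − 210 → 22899; Group 5 − 120 → 7024; Group 6 − 290 → 6503
End of period: [6577, 8527, 7262, 22899, 7024, 6503]
Period 2:
Births: 8527 * 0.318 = 2712, 7262 * 0.169 = 1227 → 3939
Group 2: 6577 * 0.97 = 6380
Group 3: 8527 * 0.953 = 8126
Group 4: 7262 * 0.951 = 6906
Group 5: 22899 * 0.94 = 21525
Group 6: 7024 * 0.918 = 6448
Net migration: Group 1 + 180 → 4119; Group 2 − 300 → 6080; Group 3 + 400 → 8526; Group 4 − 210 → 6696; Group 5 − 120 → 21405; Group 6 − 290 → 6158
End of period: [4119, 6080, 8526, 6696, 21405, 6158]
Period 3:
Births: 6080 * 0.318 = 1933, 8526 * 0.169 = 1441 → 3374
Group 2: 4119 * 0.97 = 3995
Group 3: 6080 * 0.953 = 5794
Group 4: 8526 * 0.951 = 8108
Group 5: 6696 * 0.94 = 6294
Group 6: 21405 * 0.918 = 19650
Net migration: Group 1 + 180 → 3554; Group 2 − 300 → 3695; Group 3 + 400 → 6194; Group 4 − 210 → 7898; Group 5 − 120 → 6174; Group 6 − 290 → 19360
End of period: [3554, 3695, 6194, 7898, 6174, 19360]
Period 4:
Births: 3695 * 0.318 = 1175, 6194 * 0.169 = 1047 → 2222
Group 2: 3554 * 0.97 = 3447
Group 3: 3695 * 0.953 = 3521
Group 4: 6194 * 0.951 = 5890
Group 5: 7898 * 0.94 = 7424
Group 6: 6174 * 0.918 = 5668
Net migration: Group 1 + 180 → 2402; Group 2 − 300 → 3147; Group 3 + 400 → 3921; Group 4 − 210 → 5680; Group 5 − 120 → 7304; Group 6 − 290 → 5378
End of period: [2402, 3147, 3921, 5680, 7304, 5378]
Total: 63500 → 27832; change = -35668; percentage change = -56.2%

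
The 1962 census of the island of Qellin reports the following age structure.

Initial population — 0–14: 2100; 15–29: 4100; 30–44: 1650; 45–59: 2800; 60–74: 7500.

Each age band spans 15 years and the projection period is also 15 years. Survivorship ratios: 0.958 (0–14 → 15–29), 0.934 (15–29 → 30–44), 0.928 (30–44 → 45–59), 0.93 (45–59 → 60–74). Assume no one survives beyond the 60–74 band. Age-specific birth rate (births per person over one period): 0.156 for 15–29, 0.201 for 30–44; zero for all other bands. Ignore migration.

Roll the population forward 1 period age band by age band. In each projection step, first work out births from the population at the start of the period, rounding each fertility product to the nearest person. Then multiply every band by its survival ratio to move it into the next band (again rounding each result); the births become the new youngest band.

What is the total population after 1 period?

10948

Let band 1 be 0–14 through band 5 = 60–74.
Period 1:
Births: 4100 × 0.156 = 640  |  1650 × 0.201 = 332 — total 972
Band 2: 2100 × 0.958 = 2012
Band 3: 4100 × 0.934 = 3829
Band 4: 1650 × 0.928 = 1531
Band 5: 2800 × 0.93 = 2604
End of period: [972, 2012, 3829, 1531, 2604]
Total after period 1: 972 + 2012 + 3829 + 1531 + 2604 = 10948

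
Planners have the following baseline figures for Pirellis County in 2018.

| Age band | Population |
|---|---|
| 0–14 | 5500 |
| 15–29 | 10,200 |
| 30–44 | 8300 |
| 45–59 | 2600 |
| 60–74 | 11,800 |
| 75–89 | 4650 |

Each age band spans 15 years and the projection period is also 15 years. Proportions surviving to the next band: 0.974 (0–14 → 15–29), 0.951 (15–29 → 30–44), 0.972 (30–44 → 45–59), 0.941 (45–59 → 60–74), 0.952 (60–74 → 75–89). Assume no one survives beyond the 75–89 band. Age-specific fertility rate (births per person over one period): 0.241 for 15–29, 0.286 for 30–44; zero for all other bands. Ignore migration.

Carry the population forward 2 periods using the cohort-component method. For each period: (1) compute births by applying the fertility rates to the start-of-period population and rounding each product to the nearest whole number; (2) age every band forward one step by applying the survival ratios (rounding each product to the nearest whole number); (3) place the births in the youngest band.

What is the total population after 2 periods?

Let group 1 be 0–14 through group 6 = 75–89.
Period 1.
Births: 10200 × 0.241 = 2458 ; 8300 × 0.286 = 2374 ⇒ total 4832
Group 2: 5500 × 0.974 = 5357
Group 3: 10200 × 0.951 = 9700
Group 4: 8300 × 0.972 = 8068
Group 5: 2600 × 0.941 = 2447
Group 6: 11800 × 0.952 = 11234
End of period: [4832, 5357, 9700, 8068, 2447, 11234]
Period 2.
Births: 5357 × 0.241 = 1291 ; 9700 × 0.286 = 2774 ⇒ total 4065
Group 2: 4832 × 0.974 = 4706
Group 3: 5357 × 0.951 = 5095
Group 4: 9700 × 0.972 = 9428
Group 5: 8068 × 0.941 = 7592
Group 6: 2447 × 0.952 = 2330
End of period: [4065, 4706, 5095, 9428, 7592, 2330]
Total after period 2: 4065 + 4706 + 5095 + 9428 + 7592 + 2330 = 33216

33216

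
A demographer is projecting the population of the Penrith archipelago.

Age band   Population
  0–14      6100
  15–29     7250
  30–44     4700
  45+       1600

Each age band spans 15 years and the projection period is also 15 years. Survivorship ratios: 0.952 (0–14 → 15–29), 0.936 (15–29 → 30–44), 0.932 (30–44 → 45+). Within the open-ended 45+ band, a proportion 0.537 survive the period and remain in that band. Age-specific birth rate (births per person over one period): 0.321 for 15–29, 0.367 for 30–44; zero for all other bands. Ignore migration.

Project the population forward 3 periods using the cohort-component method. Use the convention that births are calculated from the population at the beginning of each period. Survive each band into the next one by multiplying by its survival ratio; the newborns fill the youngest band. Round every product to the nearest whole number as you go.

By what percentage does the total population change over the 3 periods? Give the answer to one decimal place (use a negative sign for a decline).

Let band 1 be 0–14 through band 4 = 45+.
[period 1]
Births: 7250 × 0.321 = 2327  |  4700 × 0.367 = 1725 → 4052
Band 2: 6100 × 0.952 = 5807
Band 3: 7250 × 0.936 = 6786
Band 4: 4700 × 0.932 + 1600 × 0.537 = 4380 + 859 = 5239
Giving 4052 / 5807 / 6786 / 5239.
[period 2]
Births: 5807 × 0.321 = 1864  |  6786 × 0.367 = 2490 → 4354
Band 2: 4052 × 0.952 = 3858
Band 3: 5807 × 0.936 = 5435
Band 4: 6786 × 0.932 + 5239 × 0.537 = 6325 + 2813 = 9138
Giving 4354 / 3858 / 5435 / 9138.
[period 3]
Births: 3858 × 0.321 = 1238  |  5435 × 0.367 = 1995 → 3233
Band 2: 4354 × 0.952 = 4145
Band 3: 3858 × 0.936 = 3611
Band 4: 5435 × 0.932 + 9138 × 0.537 = 5065 + 4907 = 9972
Giving 3233 / 4145 / 3611 / 9972.
Total: 19650 → 20961; change = 1311; percentage change = 6.7%

6.7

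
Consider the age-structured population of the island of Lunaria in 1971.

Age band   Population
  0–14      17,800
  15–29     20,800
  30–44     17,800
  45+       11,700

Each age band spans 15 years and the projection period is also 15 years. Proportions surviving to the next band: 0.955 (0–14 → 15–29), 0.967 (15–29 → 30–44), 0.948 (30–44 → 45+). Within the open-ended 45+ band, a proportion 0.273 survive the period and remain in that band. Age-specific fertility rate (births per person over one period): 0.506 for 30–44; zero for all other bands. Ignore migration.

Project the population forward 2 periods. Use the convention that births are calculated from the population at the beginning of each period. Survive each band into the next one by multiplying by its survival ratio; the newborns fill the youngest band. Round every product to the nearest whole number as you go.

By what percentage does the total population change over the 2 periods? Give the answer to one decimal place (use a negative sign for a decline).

-12.2

Period 1.
Births: 17800 × 0.506 = 9007
15–29: 17800 × 0.955 = 16999
30–44: 20800 × 0.967 = 20114
45+: 17800 × 0.948 + 11700 × 0.273 = 16874 + 3194 = 20068
→ [9007, 16999, 20114, 20068]
Period 2.
Births: 20114 × 0.506 = 10178
15–29: 9007 × 0.955 = 8602
30–44: 16999 × 0.967 = 16438
45+: 20114 × 0.948 + 20068 × 0.273 = 19068 + 5479 = 24547
→ [10178, 8602, 16438, 24547]
Total: 68100 → 59765; change = -8335; percentage change = -12.2%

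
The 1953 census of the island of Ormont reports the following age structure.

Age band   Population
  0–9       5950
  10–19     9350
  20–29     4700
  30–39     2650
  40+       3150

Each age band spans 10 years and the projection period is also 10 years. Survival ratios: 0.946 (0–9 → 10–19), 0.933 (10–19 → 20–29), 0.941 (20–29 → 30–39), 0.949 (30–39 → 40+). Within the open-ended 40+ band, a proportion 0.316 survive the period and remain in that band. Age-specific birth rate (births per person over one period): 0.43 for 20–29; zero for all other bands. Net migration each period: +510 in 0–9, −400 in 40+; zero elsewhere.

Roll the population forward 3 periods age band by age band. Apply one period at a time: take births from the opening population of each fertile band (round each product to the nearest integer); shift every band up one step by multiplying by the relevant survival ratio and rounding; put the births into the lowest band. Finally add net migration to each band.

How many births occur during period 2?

Call the bands 1 to 5, youngest first.
— Period 1 —
Births: 4700 × 0.43 = 2021
Band 2: 5950 × 0.946 = 5629
Band 3: 9350 × 0.933 = 8724
Band 4: 4700 × 0.941 = 4423
Band 5: 2650 × 0.949 + 3150 × 0.316 = 2515 + 995 = 3510
Net migration: Band 1 + 510 → 2531; Band 5 − 400 → 3110
End of period: [2531, 5629, 8724, 4423, 3110]
— Period 2 —
Births: 8724 × 0.43 = 3751
Band 2: 2531 × 0.946 = 2394
Band 3: 5629 × 0.933 = 5252
Band 4: 8724 × 0.941 = 8209
Band 5: 4423 × 0.949 + 3110 × 0.316 = 4197 + 983 = 5180
Net migration: Band 1 + 510 → 4261; Band 5 − 400 → 4780
End of period: [4261, 2394, 5252, 8209, 4780]

3751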